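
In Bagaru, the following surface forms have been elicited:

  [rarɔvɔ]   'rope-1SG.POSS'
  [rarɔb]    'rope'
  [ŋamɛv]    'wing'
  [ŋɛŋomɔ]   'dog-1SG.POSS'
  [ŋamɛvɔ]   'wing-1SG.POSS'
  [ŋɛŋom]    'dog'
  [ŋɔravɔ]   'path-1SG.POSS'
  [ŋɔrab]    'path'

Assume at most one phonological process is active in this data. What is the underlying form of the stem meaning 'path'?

/ŋɔrab/

The stem for 'path' ends in [b] in [ŋɔrab] but [v] in [ŋɔravɔ].
But 'wing' keeps [v] in both environments ([ŋamɛv], [ŋamɛvɔ]), so there is no rule changing /v/ to [b] in isolation.
Therefore /b/ is basic and [v] is derived by intervocalic spirantization (voiced stops become fricatives between vowels).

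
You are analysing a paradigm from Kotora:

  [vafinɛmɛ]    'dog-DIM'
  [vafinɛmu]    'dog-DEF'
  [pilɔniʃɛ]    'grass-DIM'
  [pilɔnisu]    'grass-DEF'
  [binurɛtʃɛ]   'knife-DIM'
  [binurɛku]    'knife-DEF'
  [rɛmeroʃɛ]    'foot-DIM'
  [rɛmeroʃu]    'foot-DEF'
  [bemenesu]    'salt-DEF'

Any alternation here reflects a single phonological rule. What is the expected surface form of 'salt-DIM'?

[bemeneʃɛ]

The stem for 'grass' ends in [ʃ] in [pilɔniʃɛ] but [s] in [pilɔnisu].
But 'foot' keeps [ʃ] in both environments ([rɛmeroʃɛ], [rɛmeroʃu]), so there is no rule changing /ʃ/ to [s] before the DEF suffix.
Therefore /s/ is basic and [ʃ] is derived by palatalization before a front vowel (/k/ and /s/ become palato-alveolar [tʃ] and [ʃ] before a front vowel).
The one attested form of 'salt', [bemenesu], shows underlying /bemenes/. Applying the same rule before a front vowel gives [bemeneʃɛ].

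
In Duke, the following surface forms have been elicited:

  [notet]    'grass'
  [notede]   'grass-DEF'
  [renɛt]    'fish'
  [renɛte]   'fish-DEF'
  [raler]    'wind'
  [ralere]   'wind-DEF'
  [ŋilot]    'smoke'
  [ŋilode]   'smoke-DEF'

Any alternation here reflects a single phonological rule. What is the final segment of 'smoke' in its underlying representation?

The root 'smoke' surfaces as [ŋilot] and [ŋilode], with a stem-final [t] ~ [d] alternation.
But 'fish' keeps [t] in both environments ([renɛt], [renɛte]), so there is no rule changing /t/ to [d] before the DEF suffix.
Therefore /d/ is basic and [t] is derived by word-final obstruent devoicing (voiced obstruents become voiceless word-finally).

/d/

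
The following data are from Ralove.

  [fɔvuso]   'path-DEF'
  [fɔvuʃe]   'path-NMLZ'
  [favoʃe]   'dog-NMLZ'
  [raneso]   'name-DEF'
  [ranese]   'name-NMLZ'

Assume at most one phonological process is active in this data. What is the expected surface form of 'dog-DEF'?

[favoso]

The root 'path' surfaces as [fɔvuso] and [fɔvuʃe], with a stem-final [s] ~ [ʃ] alternation.
But 'name' keeps [s] in both environments ([raneso], [ranese]), so there is no rule changing /s/ to [ʃ] before the NMLZ suffix.
Therefore /ʃ/ is basic and [s] is derived by depalatalization (palato-alveolar /ʃ/ becomes [s] when no front vowel follows).
The one attested form of 'dog', [favoʃe], shows underlying /favoʃ/. Applying the same rule when no front vowel follows gives [favoso].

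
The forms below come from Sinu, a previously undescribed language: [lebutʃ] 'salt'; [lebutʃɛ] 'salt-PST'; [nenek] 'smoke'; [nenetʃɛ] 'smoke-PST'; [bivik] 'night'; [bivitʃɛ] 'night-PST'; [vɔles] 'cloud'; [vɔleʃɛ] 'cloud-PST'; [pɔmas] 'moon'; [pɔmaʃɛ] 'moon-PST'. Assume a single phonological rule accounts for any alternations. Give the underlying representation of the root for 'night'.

The stem for 'night' ends in [k] in [bivik] but [tʃ] in [bivitʃɛ].
Compare 'salt', with invariant [tʃ] in [lebutʃ] and [lebutʃɛ]: an analysis with underlying /tʃ/ and a rule producing [k] in isolation would wrongly predict alternation here too.
The alternation reflects palatalization before a front vowel: /k/ and /s/ become palato-alveolar [tʃ] and [ʃ] before a front vowel. /k/ is underlying.
The underlying form of 'night' is therefore /bivik/.

/bivik/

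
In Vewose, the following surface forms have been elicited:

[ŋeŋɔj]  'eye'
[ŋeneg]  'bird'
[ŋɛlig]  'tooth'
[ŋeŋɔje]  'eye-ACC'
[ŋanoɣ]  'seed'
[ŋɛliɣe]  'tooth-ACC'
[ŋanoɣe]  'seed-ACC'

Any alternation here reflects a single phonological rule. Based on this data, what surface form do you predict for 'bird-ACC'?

[ŋeneɣe]

In [ŋɛliɣe] and [ŋɛlig] the final segment of 'tooth' alternates: [ɣ] ~ [g].
If /ɣ/ were underlying and a rule turned it into [g] in isolation, 'seed' would also alternate; but it has [ɣ] in both [ŋanoɣe] and [ŋanoɣ].
So /g/ is underlying, and a rule of intervocalic spirantization — voiced stops become fricatives between vowels — gives [ɣ].
The one attested form of 'bird', [ŋeneg], shows underlying /ŋeneg/. Applying the same rule between vowels gives [ŋeneɣe].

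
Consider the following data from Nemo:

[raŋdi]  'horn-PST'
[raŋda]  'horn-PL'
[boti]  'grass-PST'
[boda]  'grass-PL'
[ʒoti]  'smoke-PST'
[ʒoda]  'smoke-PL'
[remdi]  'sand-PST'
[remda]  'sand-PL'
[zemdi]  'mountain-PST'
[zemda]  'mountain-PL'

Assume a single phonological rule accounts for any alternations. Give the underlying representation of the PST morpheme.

The PST suffix surfaces as [-di] and [-ti], depending on the final segment of the stem.
The PL suffix, which begins with [d], is invariant after every stem; so [d] is not altered by any rule here.
The PST suffix is therefore /-ti/ underlyingly, with post-nasal voicing: voiceless stops become voiced after a nasal.

/-ti/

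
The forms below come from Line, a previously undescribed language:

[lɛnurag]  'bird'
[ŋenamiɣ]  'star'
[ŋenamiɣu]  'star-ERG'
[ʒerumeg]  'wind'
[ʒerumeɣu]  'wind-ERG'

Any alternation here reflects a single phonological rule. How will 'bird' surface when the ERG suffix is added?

[lɛnuraɣu]

The root 'wind' surfaces as [ʒerumeg] and [ʒerumeɣu], with a stem-final [g] ~ [ɣ] alternation.
But 'star' keeps [ɣ] in both environments ([ŋenamiɣ], [ŋenamiɣu]), so there is no rule changing /ɣ/ to [g] in isolation.
The underlying segment must be /g/; voiced stops become fricatives between vowels, yielding [ɣ] there.
From [lɛnurag] the stem 'bird' is /lɛnurag/; between vowels this yields [lɛnuraɣu].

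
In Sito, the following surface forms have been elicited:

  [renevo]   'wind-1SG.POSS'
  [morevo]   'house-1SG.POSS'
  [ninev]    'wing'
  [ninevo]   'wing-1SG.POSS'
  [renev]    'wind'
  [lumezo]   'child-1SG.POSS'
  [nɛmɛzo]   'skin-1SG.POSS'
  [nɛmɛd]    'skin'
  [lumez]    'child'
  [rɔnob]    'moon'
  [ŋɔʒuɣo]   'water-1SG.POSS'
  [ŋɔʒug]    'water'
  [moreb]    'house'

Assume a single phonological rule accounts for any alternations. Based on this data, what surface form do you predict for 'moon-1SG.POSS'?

[rɔnovo]

The stem for 'house' ends in [v] in [morevo] but [b] in [moreb].
If /v/ were underlying and a rule turned it into [b] in isolation, 'wind' would also alternate; but it has [v] in both [renevo] and [renev].
So /b/ is underlying, and a rule of intervocalic spirantization — voiced stops become fricatives between vowels — gives [v].
From [rɔnob] the stem 'moon' is /rɔnob/; between vowels this yields [rɔnovo].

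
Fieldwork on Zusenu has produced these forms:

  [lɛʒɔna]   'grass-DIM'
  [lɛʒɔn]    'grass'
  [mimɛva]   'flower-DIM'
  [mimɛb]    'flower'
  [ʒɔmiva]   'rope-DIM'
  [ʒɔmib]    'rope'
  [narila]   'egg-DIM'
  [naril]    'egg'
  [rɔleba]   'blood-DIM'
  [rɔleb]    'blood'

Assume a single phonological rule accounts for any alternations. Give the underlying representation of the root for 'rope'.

'rope' shows [v] ~ [b] at the end of the stem ([ʒɔmiva] vs [ʒɔmib]).
But 'blood' keeps [b] in both environments ([rɔleba], [rɔleb]), so there is no rule changing /b/ to [v] before the DIM suffix.
The alternation reflects word-final hardening: voiced fricatives become stops word-finally. /v/ is underlying.

/ʒɔmiv/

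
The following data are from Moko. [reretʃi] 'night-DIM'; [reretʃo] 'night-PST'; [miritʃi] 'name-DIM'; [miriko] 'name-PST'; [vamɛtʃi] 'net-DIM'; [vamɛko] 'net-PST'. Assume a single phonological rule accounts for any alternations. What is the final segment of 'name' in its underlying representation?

/k/

The stem for 'name' ends in [tʃ] in [miritʃi] but [k] in [miriko].
But 'night' keeps [tʃ] in both environments ([reretʃi], [reretʃo]), so there is no rule changing /tʃ/ to [k] before the PST suffix.
The alternation reflects palatalization before a front vowel: /k/ becomes palato-alveolar [tʃ] before a front vowel. /k/ is underlying.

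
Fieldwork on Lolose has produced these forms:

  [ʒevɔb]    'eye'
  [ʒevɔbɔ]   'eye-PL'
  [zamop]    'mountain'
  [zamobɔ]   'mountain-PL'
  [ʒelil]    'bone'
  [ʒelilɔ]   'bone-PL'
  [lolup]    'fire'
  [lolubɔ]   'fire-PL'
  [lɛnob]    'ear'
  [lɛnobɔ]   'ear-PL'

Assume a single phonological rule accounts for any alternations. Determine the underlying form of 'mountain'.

'mountain' shows [p] ~ [b] at the end of the stem ([zamop] vs [zamobɔ]).
If /b/ were underlying and a rule turned it into [p] in isolation, 'eye' would also alternate; but it has [b] in both [ʒevɔb] and [ʒevɔbɔ].
So /p/ is underlying, and a rule of intervocalic voicing — voiceless stops become voiced between vowels — gives [b].
The underlying form of 'mountain' is therefore /zamop/.

/zamop/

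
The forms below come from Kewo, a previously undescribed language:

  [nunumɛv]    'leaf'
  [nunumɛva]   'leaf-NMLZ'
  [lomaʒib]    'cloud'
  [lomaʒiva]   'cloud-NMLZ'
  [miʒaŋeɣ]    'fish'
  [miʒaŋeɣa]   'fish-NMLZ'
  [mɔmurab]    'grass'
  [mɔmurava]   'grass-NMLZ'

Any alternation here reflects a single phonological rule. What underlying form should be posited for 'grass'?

The root 'grass' surfaces as [mɔmurab] and [mɔmurava], with a stem-final [b] ~ [v] alternation.
But 'leaf' keeps [v] in both environments ([nunumɛv], [nunumɛva]), so there is no rule changing /v/ to [b] in isolation.
The alternation reflects intervocalic spirantization: voiced stops become fricatives between vowels. /b/ is underlying.
The underlying form of 'grass' is therefore /mɔmurab/.

/mɔmurab/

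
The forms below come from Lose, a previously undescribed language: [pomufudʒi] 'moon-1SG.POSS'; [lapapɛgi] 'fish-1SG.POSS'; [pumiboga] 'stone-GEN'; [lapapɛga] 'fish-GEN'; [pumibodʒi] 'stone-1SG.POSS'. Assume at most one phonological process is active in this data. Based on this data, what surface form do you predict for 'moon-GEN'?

[pomufuga]

'stone' shows [g] ~ [dʒ] at the end of the stem ([pumiboga] vs [pumibodʒi]).
The stem 'fish' ([lapapɛga], [lapapɛgi]) shows [g] unchanged in both environments, so [g] cannot be basic with [dʒ] derived before the 1SG.POSS suffix.
Therefore /dʒ/ is basic and [g] is derived by depalatalization (palato-alveolar /dʒ/ becomes [g] when no front vowel follows).
The one attested form of 'moon', [pomufudʒi], shows underlying /pomufudʒ/. Applying the same rule when no front vowel follows gives [pomufuga].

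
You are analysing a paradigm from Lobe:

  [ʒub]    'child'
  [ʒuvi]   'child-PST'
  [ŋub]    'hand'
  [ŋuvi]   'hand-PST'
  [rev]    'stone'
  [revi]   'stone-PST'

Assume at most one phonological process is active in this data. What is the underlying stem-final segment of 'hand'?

/b/

In [ŋub] and [ŋuvi] the final segment of 'hand' alternates: [b] ~ [v].
But 'stone' keeps [v] in both environments ([rev], [revi]), so there is no rule changing /v/ to [b] in isolation.
Therefore /b/ is basic and [v] is derived by intervocalic spirantization (voiced stops become fricatives between vowels).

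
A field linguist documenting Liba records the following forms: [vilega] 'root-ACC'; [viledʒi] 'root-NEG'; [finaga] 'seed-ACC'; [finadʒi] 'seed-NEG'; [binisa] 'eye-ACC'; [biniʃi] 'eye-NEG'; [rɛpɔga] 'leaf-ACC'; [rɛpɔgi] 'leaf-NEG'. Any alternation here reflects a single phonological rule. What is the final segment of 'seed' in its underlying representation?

/dʒ/

In [finaga] and [finadʒi] the final segment of 'seed' alternates: [g] ~ [dʒ].
Compare 'leaf', with invariant [g] in [rɛpɔga] and [rɛpɔgi]: an analysis with underlying /g/ and a rule producing [dʒ] before the NEG suffix would wrongly predict alternation here too.
The underlying segment must be /dʒ/; palato-alveolar /dʒ/ and /ʃ/ become [g] and [s] when no front vowel follows, yielding [g] there.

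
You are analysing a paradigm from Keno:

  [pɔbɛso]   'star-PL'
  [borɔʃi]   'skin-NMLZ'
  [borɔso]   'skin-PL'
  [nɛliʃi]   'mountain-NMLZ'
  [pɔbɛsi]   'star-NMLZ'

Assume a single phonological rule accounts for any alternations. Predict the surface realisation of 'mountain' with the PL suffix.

[nɛliso]

The stem for 'skin' ends in [s] in [borɔso] but [ʃ] in [borɔʃi].
The stem 'star' ([pɔbɛso], [pɔbɛsi]) shows [s] unchanged in both environments, so [s] cannot be basic with [ʃ] derived before the NMLZ suffix.
Therefore /ʃ/ is basic and [s] is derived by depalatalization (palato-alveolar /ʃ/ becomes [s] when no front vowel follows).
From [nɛliʃi] the stem 'mountain' is /nɛliʃ/; when no front vowel follows this yields [nɛliso].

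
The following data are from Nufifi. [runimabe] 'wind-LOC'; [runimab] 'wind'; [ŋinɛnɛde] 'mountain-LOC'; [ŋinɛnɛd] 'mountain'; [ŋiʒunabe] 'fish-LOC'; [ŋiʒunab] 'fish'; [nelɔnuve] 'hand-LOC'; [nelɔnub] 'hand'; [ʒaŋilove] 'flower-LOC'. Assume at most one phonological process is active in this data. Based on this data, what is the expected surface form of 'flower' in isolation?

[ʒaŋilob]

The stem for 'hand' ends in [v] in [nelɔnuve] but [b] in [nelɔnub].
Compare 'fish', with invariant [b] in [ŋiʒunabe] and [ŋiʒunab]: an analysis with underlying /b/ and a rule producing [v] before the LOC suffix would wrongly predict alternation here too.
So /v/ is underlying, and a rule of word-final hardening — voiced fricatives become stops word-finally — gives [b].
The one attested form of 'flower', [ʒaŋilove], shows underlying /ʒaŋilov/. Applying the same rule word-finally gives [ʒaŋilob].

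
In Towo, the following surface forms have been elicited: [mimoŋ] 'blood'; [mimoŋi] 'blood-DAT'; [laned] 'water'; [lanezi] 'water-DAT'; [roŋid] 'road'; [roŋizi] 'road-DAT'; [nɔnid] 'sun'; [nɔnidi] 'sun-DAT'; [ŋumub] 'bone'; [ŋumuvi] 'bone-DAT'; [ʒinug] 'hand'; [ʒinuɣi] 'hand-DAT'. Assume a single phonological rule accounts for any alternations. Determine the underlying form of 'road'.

'road' shows [d] ~ [z] at the end of the stem ([roŋid] vs [roŋizi]).
If /d/ were underlying and a rule turned it into [z] before the DAT suffix, 'sun' would also alternate; but it has [d] in both [nɔnid] and [nɔnidi].
The underlying segment must be /z/; voiced fricatives become stops word-finally, yielding [d] there.

/roŋiz/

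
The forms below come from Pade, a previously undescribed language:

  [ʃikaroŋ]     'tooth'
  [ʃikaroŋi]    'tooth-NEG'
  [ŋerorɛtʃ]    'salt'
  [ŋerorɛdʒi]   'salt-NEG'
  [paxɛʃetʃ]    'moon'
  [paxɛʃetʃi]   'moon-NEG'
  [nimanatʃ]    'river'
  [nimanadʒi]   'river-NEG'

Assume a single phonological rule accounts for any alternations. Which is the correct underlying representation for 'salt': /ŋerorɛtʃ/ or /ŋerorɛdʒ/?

/ŋerorɛdʒ/

'salt' shows [tʃ] ~ [dʒ] at the end of the stem ([ŋerorɛtʃ] vs [ŋerorɛdʒi]).
If /tʃ/ were underlying and a rule turned it into [dʒ] before the NEG suffix, 'moon' would also alternate; but it has [tʃ] in both [paxɛʃetʃ] and [paxɛʃetʃi].
The alternation reflects word-final obstruent devoicing: voiced obstruents become voiceless word-finally. /dʒ/ is underlying.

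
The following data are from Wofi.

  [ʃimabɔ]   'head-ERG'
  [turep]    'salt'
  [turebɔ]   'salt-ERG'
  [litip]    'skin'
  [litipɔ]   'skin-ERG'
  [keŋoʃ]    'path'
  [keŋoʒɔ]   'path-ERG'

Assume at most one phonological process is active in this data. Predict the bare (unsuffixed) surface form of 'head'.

The root 'salt' surfaces as [turep] and [turebɔ], with a stem-final [p] ~ [b] alternation.
Compare 'skin', with invariant [p] in [litip] and [litipɔ]: an analysis with underlying /p/ and a rule producing [b] before the ERG suffix would wrongly predict alternation here too.
The alternation reflects word-final obstruent devoicing: voiced obstruents become voiceless word-finally. /b/ is underlying.
From [ʃimabɔ] the stem 'head' is /ʃimab/; word-finally this yields [ʃimap].

[ʃimap]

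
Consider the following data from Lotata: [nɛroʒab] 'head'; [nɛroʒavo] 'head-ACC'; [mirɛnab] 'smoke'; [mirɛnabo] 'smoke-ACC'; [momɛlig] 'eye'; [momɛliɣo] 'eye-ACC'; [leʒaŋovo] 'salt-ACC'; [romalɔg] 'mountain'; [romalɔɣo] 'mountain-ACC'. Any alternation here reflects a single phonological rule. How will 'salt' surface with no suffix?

The root 'head' surfaces as [nɛroʒab] and [nɛroʒavo], with a stem-final [b] ~ [v] alternation.
If /b/ were underlying and a rule turned it into [v] before the ACC suffix, 'smoke' would also alternate; but it has [b] in both [mirɛnab] and [mirɛnabo].
Therefore /v/ is basic and [b] is derived by word-final hardening (voiced fricatives become stops word-finally).
From [leʒaŋovo] the stem 'salt' is /leʒaŋov/; word-finally this yields [leʒaŋob].

[leʒaŋob]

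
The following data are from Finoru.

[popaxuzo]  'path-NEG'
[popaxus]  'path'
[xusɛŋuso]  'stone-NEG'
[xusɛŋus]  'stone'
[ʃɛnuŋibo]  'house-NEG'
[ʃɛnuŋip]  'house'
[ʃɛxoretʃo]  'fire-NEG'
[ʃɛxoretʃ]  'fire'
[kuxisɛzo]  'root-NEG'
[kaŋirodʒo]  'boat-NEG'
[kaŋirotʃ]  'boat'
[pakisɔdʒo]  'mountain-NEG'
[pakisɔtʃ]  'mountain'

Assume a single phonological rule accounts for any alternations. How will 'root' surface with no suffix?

[kuxisɛs]

'path' shows [z] ~ [s] at the end of the stem ([popaxuzo] vs [popaxus]).
The stem 'stone' ([xusɛŋuso], [xusɛŋus]) shows [s] unchanged in both environments, so [s] cannot be basic with [z] derived before the NEG suffix.
The alternation reflects word-final obstruent devoicing: voiced obstruents become voiceless word-finally. /z/ is underlying.
The one attested form of 'root', [kuxisɛzo], shows underlying /kuxisɛz/. Applying the same rule word-finally gives [kuxisɛs].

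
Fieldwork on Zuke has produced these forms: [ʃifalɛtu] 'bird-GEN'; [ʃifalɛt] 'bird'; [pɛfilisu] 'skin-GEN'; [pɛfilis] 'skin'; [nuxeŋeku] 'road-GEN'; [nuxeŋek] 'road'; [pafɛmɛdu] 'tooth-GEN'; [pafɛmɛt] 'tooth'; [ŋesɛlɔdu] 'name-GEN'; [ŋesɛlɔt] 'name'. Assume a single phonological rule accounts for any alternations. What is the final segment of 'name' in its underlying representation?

/d/

The root 'name' surfaces as [ŋesɛlɔdu] and [ŋesɛlɔt], with a stem-final [d] ~ [t] alternation.
But 'bird' keeps [t] in both environments ([ʃifalɛtu], [ʃifalɛt]), so there is no rule changing /t/ to [d] before the GEN suffix.
Therefore /d/ is basic and [t] is derived by word-final obstruent devoicing (voiced obstruents become voiceless word-finally).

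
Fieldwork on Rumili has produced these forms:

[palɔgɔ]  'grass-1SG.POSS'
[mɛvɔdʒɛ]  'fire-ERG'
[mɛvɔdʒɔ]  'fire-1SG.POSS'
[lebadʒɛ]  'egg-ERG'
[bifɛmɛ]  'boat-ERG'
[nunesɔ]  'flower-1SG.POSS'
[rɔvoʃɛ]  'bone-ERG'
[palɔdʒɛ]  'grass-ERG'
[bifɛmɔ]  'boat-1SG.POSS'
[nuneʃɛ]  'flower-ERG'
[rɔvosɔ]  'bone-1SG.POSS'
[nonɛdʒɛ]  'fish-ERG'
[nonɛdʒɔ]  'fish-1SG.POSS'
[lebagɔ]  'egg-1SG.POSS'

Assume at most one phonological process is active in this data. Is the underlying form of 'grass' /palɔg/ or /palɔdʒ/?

The stem for 'grass' ends in [dʒ] in [palɔdʒɛ] but [g] in [palɔgɔ].
But 'fire' keeps [dʒ] in both environments ([mɛvɔdʒɛ], [mɛvɔdʒɔ]), so there is no rule changing /dʒ/ to [g] before the 1SG.POSS suffix.
The underlying segment must be /g/; /g/ and /s/ become palato-alveolar [dʒ] and [ʃ] before a front vowel, yielding [dʒ] there.

/palɔg/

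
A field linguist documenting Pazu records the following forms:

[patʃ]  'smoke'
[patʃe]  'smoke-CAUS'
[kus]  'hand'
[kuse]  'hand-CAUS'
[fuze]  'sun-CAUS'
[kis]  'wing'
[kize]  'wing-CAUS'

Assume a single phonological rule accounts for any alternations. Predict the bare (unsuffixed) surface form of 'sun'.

[fus]

The stem for 'wing' ends in [s] in [kis] but [z] in [kize].
The stem 'hand' ([kus], [kuse]) shows [s] unchanged in both environments, so [s] cannot be basic with [z] derived before the CAUS suffix.
The alternation reflects word-final obstruent devoicing: voiced obstruents become voiceless word-finally. /z/ is underlying.
The one attested form of 'sun', [fuze], shows underlying /fuz/. Applying the same rule word-finally gives [fus].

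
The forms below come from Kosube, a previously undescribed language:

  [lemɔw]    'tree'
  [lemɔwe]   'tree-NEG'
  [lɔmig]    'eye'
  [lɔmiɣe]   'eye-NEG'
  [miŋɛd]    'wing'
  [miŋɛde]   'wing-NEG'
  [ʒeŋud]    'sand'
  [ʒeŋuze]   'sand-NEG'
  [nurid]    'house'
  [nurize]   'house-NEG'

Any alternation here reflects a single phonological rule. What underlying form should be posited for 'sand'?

/ʒeŋuz/

The root 'sand' surfaces as [ʒeŋud] and [ʒeŋuze], with a stem-final [d] ~ [z] alternation.
The stem 'wing' ([miŋɛd], [miŋɛde]) shows [d] unchanged in both environments, so [d] cannot be basic with [z] derived before the NEG suffix.
Therefore /z/ is basic and [d] is derived by word-final hardening (voiced fricatives become stops word-finally).
So 'sand' = /ʒeŋuz/.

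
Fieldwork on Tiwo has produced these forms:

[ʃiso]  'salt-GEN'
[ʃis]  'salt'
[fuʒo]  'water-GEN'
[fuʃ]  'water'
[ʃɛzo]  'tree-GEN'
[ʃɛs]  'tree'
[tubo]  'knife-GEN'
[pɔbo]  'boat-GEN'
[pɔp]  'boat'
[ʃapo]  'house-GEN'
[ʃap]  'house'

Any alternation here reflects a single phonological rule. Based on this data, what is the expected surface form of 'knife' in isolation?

'boat' shows [b] ~ [p] at the end of the stem ([pɔbo] vs [pɔp]).
Compare 'house', with invariant [p] in [ʃapo] and [ʃap]: an analysis with underlying /p/ and a rule producing [b] before the GEN suffix would wrongly predict alternation here too.
Therefore /b/ is basic and [p] is derived by word-final obstruent devoicing (voiced obstruents become voiceless word-finally).
The one attested form of 'knife', [tubo], shows underlying /tub/. Applying the same rule word-finally gives [tup].

[tup]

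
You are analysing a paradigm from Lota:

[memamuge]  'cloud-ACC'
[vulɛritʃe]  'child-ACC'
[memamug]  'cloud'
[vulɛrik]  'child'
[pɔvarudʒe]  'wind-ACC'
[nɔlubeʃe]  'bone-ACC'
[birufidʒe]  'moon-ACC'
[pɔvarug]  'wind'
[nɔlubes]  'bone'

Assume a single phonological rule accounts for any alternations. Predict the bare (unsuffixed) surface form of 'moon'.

[birufig]

The root 'wind' surfaces as [pɔvarug] and [pɔvarudʒe], with a stem-final [g] ~ [dʒ] alternation.
Compare 'cloud', with invariant [g] in [memamug] and [memamuge]: an analysis with underlying /g/ and a rule producing [dʒ] before the ACC suffix would wrongly predict alternation here too.
The alternation reflects depalatalization: palato-alveolar /tʃ/, /dʒ/ and /ʃ/ become [k], [g] and [s] when no front vowel follows. /dʒ/ is underlying.
The one attested form of 'moon', [birufidʒe], shows underlying /birufidʒ/. Applying the same rule when no front vowel follows gives [birufig].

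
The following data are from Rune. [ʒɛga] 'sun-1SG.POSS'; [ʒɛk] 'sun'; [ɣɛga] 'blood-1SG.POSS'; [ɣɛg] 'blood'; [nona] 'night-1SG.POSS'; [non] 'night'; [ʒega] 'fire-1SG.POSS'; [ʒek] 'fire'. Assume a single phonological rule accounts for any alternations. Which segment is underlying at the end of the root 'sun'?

In [ʒɛga] and [ʒɛk] the final segment of 'sun' alternates: [g] ~ [k].
But 'blood' keeps [g] in both environments ([ɣɛga], [ɣɛg]), so there is no rule changing /g/ to [k] in isolation.
Therefore /k/ is basic and [g] is derived by intervocalic voicing (voiceless stops become voiced between vowels).

/k/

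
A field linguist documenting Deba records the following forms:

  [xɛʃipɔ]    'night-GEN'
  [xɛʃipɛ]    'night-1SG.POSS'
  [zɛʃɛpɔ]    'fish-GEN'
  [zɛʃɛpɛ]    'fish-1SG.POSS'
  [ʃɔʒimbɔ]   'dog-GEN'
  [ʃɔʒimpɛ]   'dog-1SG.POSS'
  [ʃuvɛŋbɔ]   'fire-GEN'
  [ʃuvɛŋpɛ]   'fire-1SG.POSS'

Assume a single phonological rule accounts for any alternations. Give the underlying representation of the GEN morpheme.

The GEN suffix surfaces as [-bɔ] and [-pɔ], depending on the final segment of the stem.
By contrast the 1SG.POSS suffix keeps its initial [p] throughout — that segment must be underlying.
So the underlying form is /-bɔ/, and voiced stops become voiceless after a vowel.

/-bɔ/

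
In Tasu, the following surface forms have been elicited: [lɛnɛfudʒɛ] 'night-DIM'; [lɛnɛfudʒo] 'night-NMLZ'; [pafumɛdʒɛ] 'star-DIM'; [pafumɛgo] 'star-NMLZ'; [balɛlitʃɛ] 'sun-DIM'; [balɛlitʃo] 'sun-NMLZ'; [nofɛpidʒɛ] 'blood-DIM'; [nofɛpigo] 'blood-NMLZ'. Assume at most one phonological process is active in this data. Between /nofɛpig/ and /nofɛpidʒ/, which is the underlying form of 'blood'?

The root 'blood' surfaces as [nofɛpidʒɛ] and [nofɛpigo], with a stem-final [dʒ] ~ [g] alternation.
The stem 'night' ([lɛnɛfudʒɛ], [lɛnɛfudʒo]) shows [dʒ] unchanged in both environments, so [dʒ] cannot be basic with [g] derived before the NMLZ suffix.
The underlying segment must be /g/; /g/ becomes palato-alveolar [dʒ] before a front vowel, yielding [dʒ] there.

/nofɛpig/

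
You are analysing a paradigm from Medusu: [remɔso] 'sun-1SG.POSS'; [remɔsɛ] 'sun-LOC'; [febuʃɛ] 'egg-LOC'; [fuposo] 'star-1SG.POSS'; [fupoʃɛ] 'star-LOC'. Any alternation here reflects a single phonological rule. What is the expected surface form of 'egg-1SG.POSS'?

[febuso]

The root 'star' surfaces as [fuposo] and [fupoʃɛ], with a stem-final [s] ~ [ʃ] alternation.
But 'sun' keeps [s] in both environments ([remɔso], [remɔsɛ]), so there is no rule changing /s/ to [ʃ] before the LOC suffix.
Therefore /ʃ/ is basic and [s] is derived by depalatalization (palato-alveolar /ʃ/ becomes [s] when no front vowel follows).
The one attested form of 'egg', [febuʃɛ], shows underlying /febuʃ/. Applying the same rule when no front vowel follows gives [febuso].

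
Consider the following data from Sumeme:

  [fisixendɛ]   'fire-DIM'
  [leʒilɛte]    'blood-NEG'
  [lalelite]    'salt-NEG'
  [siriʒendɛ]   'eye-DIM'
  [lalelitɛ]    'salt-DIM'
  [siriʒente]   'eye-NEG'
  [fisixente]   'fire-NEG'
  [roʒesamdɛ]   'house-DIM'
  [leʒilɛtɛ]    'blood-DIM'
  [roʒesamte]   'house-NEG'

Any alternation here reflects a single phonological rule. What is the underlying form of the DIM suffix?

/-dɛ/

The DIM suffix surfaces as [-dɛ] and [-tɛ], depending on the final segment of the stem.
The NEG suffix, which begins with [t], is invariant after every stem; so [t] is not altered by any rule here.
The DIM suffix is therefore /-dɛ/ underlyingly, with post-vocalic devoicing: voiced stops become voiceless after a vowel.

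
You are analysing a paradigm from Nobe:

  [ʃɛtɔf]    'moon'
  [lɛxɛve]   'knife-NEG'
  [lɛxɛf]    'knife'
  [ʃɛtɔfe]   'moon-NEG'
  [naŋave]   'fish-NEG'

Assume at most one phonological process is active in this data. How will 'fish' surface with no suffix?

The root 'knife' surfaces as [lɛxɛve] and [lɛxɛf], with a stem-final [v] ~ [f] alternation.
If /f/ were underlying and a rule turned it into [v] before the NEG suffix, 'moon' would also alternate; but it has [f] in both [ʃɛtɔfe] and [ʃɛtɔf].
So /v/ is underlying, and a rule of word-final obstruent devoicing — voiced obstruents become voiceless word-finally — gives [f].
The one attested form of 'fish', [naŋave], shows underlying /naŋav/. Applying the same rule word-finally gives [naŋaf].

[naŋaf]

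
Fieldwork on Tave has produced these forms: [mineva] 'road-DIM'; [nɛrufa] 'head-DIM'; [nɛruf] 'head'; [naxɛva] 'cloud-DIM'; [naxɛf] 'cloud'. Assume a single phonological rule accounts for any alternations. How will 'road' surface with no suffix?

'cloud' shows [v] ~ [f] at the end of the stem ([naxɛva] vs [naxɛf]).
The stem 'head' ([nɛrufa], [nɛruf]) shows [f] unchanged in both environments, so [f] cannot be basic with [v] derived before the DIM suffix.
Therefore /v/ is basic and [f] is derived by word-final obstruent devoicing (voiced obstruents become voiceless word-finally).
From [mineva] the stem 'road' is /minev/; word-finally this yields [minef].

[minef]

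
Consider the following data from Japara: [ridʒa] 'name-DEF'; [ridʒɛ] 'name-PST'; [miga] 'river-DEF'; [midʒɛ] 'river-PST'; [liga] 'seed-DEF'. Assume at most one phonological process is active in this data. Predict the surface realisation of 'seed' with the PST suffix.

[lidʒɛ]

In [miga] and [midʒɛ] the final segment of 'river' alternates: [g] ~ [dʒ].
The stem 'name' ([ridʒa], [ridʒɛ]) shows [dʒ] unchanged in both environments, so [dʒ] cannot be basic with [g] derived before the DEF suffix.
Therefore /g/ is basic and [dʒ] is derived by palatalization before a front vowel (/g/ becomes palato-alveolar [dʒ] before a front vowel).
The one attested form of 'seed', [liga], shows underlying /lig/. Applying the same rule before a front vowel gives [lidʒɛ].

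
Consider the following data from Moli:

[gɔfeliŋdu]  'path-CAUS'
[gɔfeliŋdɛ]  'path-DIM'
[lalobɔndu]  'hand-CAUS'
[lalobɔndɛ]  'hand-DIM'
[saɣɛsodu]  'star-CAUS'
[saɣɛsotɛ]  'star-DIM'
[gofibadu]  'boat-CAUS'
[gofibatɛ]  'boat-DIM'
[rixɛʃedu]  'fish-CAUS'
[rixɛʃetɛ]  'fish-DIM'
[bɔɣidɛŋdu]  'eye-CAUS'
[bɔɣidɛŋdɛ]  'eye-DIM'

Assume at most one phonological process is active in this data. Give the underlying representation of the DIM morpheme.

The DIM suffix surfaces as [-dɛ] and [-tɛ], depending on the final segment of the stem.
The CAUS suffix, which begins with [d], is invariant after every stem; so [d] is not altered by any rule here.
So the underlying form is /-tɛ/, and voiceless stops become voiced after a nasal.

/-tɛ/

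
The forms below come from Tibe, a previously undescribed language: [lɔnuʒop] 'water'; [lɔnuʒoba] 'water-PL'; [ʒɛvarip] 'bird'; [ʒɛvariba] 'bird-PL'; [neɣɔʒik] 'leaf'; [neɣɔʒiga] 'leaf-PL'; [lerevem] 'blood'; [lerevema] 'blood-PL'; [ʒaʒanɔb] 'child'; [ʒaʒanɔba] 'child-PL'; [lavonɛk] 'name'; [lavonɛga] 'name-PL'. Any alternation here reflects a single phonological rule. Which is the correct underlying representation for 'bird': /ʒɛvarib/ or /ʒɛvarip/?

The stem for 'bird' ends in [p] in [ʒɛvarip] but [b] in [ʒɛvariba].
The stem 'child' ([ʒaʒanɔb], [ʒaʒanɔba]) shows [b] unchanged in both environments, so [b] cannot be basic with [p] derived in isolation.
So /p/ is underlying, and a rule of intervocalic voicing — voiceless stops become voiced between vowels — gives [b].

/ʒɛvarip/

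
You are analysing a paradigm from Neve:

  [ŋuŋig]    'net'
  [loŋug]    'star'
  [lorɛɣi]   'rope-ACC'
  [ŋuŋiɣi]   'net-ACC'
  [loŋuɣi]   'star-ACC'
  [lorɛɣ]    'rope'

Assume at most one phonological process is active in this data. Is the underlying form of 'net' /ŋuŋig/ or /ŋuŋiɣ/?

The stem for 'net' ends in [g] in [ŋuŋig] but [ɣ] in [ŋuŋiɣi].
If /ɣ/ were underlying and a rule turned it into [g] in isolation, 'rope' would also alternate; but it has [ɣ] in both [lorɛɣ] and [lorɛɣi].
The underlying segment must be /g/; voiced stops become fricatives between vowels, yielding [ɣ] there.

/ŋuŋig/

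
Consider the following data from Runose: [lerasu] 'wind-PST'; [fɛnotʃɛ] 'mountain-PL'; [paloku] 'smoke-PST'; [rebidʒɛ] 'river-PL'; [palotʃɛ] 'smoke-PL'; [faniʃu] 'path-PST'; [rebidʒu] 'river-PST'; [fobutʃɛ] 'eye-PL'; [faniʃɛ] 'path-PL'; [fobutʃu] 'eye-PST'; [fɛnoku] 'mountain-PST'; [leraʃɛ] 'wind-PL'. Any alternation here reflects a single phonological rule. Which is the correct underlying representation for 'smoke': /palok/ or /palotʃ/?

The stem for 'smoke' ends in [k] in [paloku] but [tʃ] in [palotʃɛ].
The stem 'eye' ([fobutʃu], [fobutʃɛ]) shows [tʃ] unchanged in both environments, so [tʃ] cannot be basic with [k] derived before the PST suffix.
The alternation reflects palatalization before a front vowel: /k/ and /s/ become palato-alveolar [tʃ] and [ʃ] before a front vowel. /k/ is underlying.

/palok/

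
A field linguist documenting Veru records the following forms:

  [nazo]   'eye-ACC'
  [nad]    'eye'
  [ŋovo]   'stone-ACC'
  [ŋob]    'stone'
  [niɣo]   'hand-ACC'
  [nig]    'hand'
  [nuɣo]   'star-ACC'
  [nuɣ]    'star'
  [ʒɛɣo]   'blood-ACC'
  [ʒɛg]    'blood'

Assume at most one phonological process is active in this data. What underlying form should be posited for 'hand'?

/nig/

'hand' shows [ɣ] ~ [g] at the end of the stem ([niɣo] vs [nig]).
The stem 'star' ([nuɣo], [nuɣ]) shows [ɣ] unchanged in both environments, so [ɣ] cannot be basic with [g] derived in isolation.
Therefore /g/ is basic and [ɣ] is derived by intervocalic spirantization (voiced stops become fricatives between vowels).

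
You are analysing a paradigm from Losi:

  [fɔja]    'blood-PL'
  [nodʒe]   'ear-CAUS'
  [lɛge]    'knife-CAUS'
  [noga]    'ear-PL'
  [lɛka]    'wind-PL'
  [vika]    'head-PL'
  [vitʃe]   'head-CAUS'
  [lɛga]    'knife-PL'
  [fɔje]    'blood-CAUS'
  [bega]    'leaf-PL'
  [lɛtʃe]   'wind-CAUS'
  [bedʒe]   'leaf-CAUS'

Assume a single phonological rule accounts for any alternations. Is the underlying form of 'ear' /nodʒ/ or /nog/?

The stem for 'ear' ends in [g] in [noga] but [dʒ] in [nodʒe].
The stem 'knife' ([lɛga], [lɛge]) shows [g] unchanged in both environments, so [g] cannot be basic with [dʒ] derived before the CAUS suffix.
So /dʒ/ is underlying, and a rule of depalatalization — palato-alveolar /tʃ/ and /dʒ/ become [k] and [g] when no front vowel follows — gives [g].

/nodʒ/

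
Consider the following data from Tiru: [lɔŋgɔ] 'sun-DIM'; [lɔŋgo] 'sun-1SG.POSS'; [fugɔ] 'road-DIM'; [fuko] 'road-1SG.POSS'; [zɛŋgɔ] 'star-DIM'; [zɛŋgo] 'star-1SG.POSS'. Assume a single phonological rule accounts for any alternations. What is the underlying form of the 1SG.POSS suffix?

/-ko/

The 1SG.POSS morpheme has two allomorphs, [-go] and [-ko].
By contrast the DIM suffix keeps its initial [g] throughout — that segment must be underlying.
So the underlying form is /-ko/, and voiceless stops become voiced after a nasal.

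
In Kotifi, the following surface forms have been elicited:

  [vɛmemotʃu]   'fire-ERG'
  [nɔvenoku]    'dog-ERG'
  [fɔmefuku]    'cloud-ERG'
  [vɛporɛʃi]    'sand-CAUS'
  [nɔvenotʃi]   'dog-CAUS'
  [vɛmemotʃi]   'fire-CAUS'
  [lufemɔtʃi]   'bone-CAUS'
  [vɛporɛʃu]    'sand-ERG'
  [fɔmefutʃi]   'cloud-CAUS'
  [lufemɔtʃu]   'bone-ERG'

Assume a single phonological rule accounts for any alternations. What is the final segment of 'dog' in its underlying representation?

/k/

The root 'dog' surfaces as [nɔvenotʃi] and [nɔvenoku], with a stem-final [tʃ] ~ [k] alternation.
If /tʃ/ were underlying and a rule turned it into [k] before the ERG suffix, 'fire' would also alternate; but it has [tʃ] in both [vɛmemotʃi] and [vɛmemotʃu].
So /k/ is underlying, and a rule of palatalization before a front vowel — /k/ becomes palato-alveolar [tʃ] before a front vowel — gives [tʃ].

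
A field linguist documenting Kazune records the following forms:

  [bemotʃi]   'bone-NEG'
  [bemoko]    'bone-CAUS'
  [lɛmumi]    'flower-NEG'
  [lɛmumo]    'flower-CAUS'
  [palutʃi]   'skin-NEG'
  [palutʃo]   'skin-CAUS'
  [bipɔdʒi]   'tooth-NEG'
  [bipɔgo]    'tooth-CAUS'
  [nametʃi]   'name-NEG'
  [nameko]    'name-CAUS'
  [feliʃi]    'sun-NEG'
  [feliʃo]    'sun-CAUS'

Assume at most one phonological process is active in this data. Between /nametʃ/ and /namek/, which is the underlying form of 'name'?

The stem for 'name' ends in [tʃ] in [nametʃi] but [k] in [nameko].
But 'skin' keeps [tʃ] in both environments ([palutʃi], [palutʃo]), so there is no rule changing /tʃ/ to [k] before the CAUS suffix.
Therefore /k/ is basic and [tʃ] is derived by palatalization before a front vowel (/k/ and /g/ become palato-alveolar [tʃ] and [dʒ] before a front vowel).

/namek/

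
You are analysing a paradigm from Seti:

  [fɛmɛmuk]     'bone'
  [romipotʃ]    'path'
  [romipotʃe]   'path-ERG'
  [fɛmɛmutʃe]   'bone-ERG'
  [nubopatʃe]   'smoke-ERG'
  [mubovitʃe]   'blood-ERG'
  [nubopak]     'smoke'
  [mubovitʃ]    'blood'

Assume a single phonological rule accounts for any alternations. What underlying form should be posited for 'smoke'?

In [nubopatʃe] and [nubopak] the final segment of 'smoke' alternates: [tʃ] ~ [k].
Compare 'path', with invariant [tʃ] in [romipotʃe] and [romipotʃ]: an analysis with underlying /tʃ/ and a rule producing [k] in isolation would wrongly predict alternation here too.
The underlying segment must be /k/; /k/ becomes palato-alveolar [tʃ] before a front vowel, yielding [tʃ] there.
The underlying form of 'smoke' is therefore /nubopak/.

/nubopak/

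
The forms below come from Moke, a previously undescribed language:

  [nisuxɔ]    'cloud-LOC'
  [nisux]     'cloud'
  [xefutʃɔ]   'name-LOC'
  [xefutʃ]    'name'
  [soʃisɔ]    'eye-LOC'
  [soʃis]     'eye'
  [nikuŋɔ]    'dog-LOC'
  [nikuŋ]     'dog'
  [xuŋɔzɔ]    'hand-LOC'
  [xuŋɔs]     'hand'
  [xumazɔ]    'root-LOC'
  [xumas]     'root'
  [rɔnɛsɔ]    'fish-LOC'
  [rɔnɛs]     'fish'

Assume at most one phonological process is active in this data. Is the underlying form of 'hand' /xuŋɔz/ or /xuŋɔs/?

/xuŋɔz/

'hand' shows [z] ~ [s] at the end of the stem ([xuŋɔzɔ] vs [xuŋɔs]).
Compare 'eye', with invariant [s] in [soʃisɔ] and [soʃis]: an analysis with underlying /s/ and a rule producing [z] before the LOC suffix would wrongly predict alternation here too.
So /z/ is underlying, and a rule of word-final obstruent devoicing — voiced obstruents become voiceless word-finally — gives [s].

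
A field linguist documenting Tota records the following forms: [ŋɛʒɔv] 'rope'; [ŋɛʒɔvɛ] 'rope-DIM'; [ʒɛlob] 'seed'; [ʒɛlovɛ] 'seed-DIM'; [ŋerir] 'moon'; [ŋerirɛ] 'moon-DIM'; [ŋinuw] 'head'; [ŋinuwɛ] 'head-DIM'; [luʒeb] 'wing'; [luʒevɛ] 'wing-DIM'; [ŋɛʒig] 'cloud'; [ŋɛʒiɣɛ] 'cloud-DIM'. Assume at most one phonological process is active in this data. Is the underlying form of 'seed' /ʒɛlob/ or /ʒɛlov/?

/ʒɛlob/

The root 'seed' surfaces as [ʒɛlob] and [ʒɛlovɛ], with a stem-final [b] ~ [v] alternation.
But 'rope' keeps [v] in both environments ([ŋɛʒɔv], [ŋɛʒɔvɛ]), so there is no rule changing /v/ to [b] in isolation.
So /b/ is underlying, and a rule of intervocalic spirantization — voiced stops become fricatives between vowels — gives [v].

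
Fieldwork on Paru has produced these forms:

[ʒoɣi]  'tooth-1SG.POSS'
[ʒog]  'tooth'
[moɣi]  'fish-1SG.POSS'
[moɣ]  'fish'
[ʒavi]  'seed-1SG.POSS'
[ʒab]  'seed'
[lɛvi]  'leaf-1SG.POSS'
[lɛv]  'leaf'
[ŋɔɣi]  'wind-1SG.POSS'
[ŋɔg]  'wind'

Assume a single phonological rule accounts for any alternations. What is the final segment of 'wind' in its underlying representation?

In [ŋɔɣi] and [ŋɔg] the final segment of 'wind' alternates: [ɣ] ~ [g].
The stem 'fish' ([moɣi], [moɣ]) shows [ɣ] unchanged in both environments, so [ɣ] cannot be basic with [g] derived in isolation.
So /g/ is underlying, and a rule of intervocalic spirantization — voiced stops become fricatives between vowels — gives [ɣ].

/g/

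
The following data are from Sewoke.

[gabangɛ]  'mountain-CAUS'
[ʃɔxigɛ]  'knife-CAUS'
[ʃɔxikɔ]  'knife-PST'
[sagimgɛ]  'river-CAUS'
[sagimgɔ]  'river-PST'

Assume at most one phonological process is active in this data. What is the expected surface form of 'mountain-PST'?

The PST suffix surfaces as [-gɔ] and [-kɔ], depending on the final segment of the stem.
By contrast the CAUS suffix keeps its initial [g] throughout — that segment must be underlying.
So the underlying form is /-kɔ/, and voiceless stops become voiced after a nasal.
After 'mountain', which ends in a nasal, the suffix surfaces as [-gɔ], giving [gabangɔ].

[gabangɔ]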